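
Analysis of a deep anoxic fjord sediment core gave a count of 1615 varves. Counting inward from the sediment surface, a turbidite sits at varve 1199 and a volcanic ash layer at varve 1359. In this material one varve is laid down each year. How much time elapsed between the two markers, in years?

The two markers are separated by 1359 − 1199 = 160 varves.
One varve per year makes the interval 160 years.

160 years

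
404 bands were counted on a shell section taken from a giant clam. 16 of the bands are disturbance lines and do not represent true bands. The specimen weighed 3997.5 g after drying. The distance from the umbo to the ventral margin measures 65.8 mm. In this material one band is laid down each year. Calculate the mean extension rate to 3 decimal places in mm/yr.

Correcting the raw count gives 404 − 16 = 388 true bands.
Extension rate ≈ 65.8 / 388 = 0.170 mm/yr.

0.170 mm/yr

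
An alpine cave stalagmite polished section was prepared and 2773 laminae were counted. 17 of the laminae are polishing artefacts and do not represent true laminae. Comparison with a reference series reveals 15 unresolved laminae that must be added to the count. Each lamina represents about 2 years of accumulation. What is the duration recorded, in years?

Correcting the raw count gives 2773 − 17 + 15 = 2771 true laminae.
Multiplying by 2 years per lamina: 2771 × 2 = 5542 years.

5542 years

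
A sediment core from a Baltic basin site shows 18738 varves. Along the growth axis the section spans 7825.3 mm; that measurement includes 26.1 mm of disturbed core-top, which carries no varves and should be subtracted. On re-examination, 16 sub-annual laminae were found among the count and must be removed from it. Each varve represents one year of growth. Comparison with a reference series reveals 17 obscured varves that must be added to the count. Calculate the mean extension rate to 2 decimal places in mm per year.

0.42 mm per year

After corrections the count is 18738 − 16 + 17 = 18739 varves.
The growth record spans 7825.3 − 26.1 = 7799.2 mm.
Mean rate = 7799.2 mm / 18739 years ≈ 0.42 mm per year.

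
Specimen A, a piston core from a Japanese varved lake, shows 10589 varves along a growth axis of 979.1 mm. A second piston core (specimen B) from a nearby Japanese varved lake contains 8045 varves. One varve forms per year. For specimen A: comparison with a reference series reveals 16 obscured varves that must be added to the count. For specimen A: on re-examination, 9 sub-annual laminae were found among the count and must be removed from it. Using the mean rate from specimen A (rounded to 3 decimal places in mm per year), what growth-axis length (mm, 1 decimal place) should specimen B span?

Specimen A: correcting the raw count gives 10589 − 9 + 16 = 10596 true varves.
A: Extension rate ≈ 979.1 / 10596 = 0.092 mm per year.
For B, 0.092 mm/year × 8045 years = 740.1 mm.

740.1 mm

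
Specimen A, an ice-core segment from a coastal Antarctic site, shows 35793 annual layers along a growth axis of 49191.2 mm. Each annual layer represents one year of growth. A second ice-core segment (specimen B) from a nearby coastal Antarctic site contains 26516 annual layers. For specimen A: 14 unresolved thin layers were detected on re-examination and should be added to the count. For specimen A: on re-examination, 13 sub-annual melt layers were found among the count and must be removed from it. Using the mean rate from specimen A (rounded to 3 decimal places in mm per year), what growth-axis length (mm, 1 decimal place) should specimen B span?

36433.0 mm

Specimen A: adjusted count: 35793 − 13 + 14 = 35794 annual layers.
A: Extension rate ≈ 49191.2 / 35794 = 1.374 mm/year.
For B, 1.374 mm/year × 26516 years = 36433.0 mm.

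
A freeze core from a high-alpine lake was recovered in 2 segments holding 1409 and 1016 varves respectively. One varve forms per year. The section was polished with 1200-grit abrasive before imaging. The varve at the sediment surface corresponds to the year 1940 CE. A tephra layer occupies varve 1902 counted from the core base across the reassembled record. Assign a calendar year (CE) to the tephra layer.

Total varves = 1409 + 1016 = 2425.
2425 − 1902 = 523 varves lie beyond the tephra layer toward the sediment surface.
Counting back 523 years from 1940 CE places the tephra layer in 1940 − 523 = 1417 CE.

1417 CE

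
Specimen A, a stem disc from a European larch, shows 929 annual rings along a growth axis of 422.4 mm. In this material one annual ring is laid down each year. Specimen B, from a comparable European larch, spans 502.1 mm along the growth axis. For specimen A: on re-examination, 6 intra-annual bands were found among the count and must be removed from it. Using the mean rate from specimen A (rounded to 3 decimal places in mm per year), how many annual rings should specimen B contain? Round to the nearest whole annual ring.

Specimen A: true annual ring count = 929 − 6 = 923.
A: Mean rate = 422.4 mm / 923 years ≈ 0.458 mm/year.
Specimen B: 502.1 mm / 0.458 mm per year = 1096.29 years ≈ 1096 annual rings.

1096 annual rings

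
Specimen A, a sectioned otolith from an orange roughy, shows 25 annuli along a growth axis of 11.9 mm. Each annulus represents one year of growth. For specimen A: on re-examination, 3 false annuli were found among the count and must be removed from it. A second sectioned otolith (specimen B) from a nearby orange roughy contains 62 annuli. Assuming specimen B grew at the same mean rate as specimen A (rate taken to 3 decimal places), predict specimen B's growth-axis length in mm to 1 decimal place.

Specimen A: correcting the raw count gives 25 − 3 = 22 true annuli.
A: Mean rate = 11.9 mm / 22 years ≈ 0.541 mm/yr.
B's length ≈ 0.541 × 62 = 33.5 mm.

33.5 mm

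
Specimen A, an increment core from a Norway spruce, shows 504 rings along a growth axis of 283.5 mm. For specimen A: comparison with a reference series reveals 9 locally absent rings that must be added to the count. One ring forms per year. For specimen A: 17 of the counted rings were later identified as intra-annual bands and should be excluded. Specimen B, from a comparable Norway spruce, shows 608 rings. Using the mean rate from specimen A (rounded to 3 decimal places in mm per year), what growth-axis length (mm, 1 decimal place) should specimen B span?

347.8 mm

Specimen A: adjusted count: 504 − 17 + 9 = 496 rings.
A: 283.5 mm over 496 years gives 283.5 / 496 ≈ 0.572 mm/year.
For B, 0.572 mm/year × 608 years = 347.8 mm.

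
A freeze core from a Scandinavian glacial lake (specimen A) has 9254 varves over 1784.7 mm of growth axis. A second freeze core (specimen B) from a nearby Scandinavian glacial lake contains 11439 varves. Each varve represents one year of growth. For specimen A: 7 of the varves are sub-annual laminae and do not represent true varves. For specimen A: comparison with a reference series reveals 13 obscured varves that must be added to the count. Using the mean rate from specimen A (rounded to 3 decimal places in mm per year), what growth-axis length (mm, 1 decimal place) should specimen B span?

2207.7 mm

Specimen A: after corrections the count is 9254 − 7 + 13 = 9260 varves.
A: Extension rate ≈ 1784.7 / 9260 = 0.193 mm/year.
Length of B = 0.193 × 11439 = 2207.7 mm.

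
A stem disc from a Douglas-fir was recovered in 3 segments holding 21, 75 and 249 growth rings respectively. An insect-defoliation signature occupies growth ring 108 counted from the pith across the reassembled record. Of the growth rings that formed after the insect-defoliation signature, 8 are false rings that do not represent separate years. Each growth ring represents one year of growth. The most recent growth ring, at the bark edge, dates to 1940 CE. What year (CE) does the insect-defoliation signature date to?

1711 CE

Total growth rings = 21 + 75 + 249 = 345.
The insect-defoliation signature sits at growth ring 108 from the pith, so 345 − 108 = 237 growth rings formed after it.
237 − 8 false = 229 true growth rings after the insect-defoliation signature.
Counting back 229 years from 1940 CE places the insect-defoliation signature in 1940 − 229 = 1711 CE.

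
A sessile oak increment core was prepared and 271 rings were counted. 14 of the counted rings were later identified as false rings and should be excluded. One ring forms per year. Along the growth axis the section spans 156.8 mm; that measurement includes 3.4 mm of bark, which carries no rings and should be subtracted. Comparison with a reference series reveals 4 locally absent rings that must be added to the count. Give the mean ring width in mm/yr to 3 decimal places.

After corrections the count is 271 − 14 + 4 = 261 rings.
Net length = 156.8 − 3.4 = 153.4 mm.
Mean rate = 153.4 mm / 261 years ≈ 0.588 mm/yr.

0.588 mm/yr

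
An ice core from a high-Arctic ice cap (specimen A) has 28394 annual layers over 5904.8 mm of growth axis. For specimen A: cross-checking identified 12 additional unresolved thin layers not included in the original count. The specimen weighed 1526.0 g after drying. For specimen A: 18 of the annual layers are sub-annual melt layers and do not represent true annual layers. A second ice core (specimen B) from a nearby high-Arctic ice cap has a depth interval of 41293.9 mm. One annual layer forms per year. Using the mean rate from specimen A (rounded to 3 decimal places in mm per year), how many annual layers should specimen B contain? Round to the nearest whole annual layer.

198528 annual layers

Specimen A: correcting the raw count gives 28394 − 18 + 12 = 28388 true annual layers.
A: Extension rate ≈ 5904.8 / 28388 = 0.208 mm/yr.
Specimen B: 41293.9 mm / 0.208 mm per year = 198528.37 years ≈ 198528 annual layers.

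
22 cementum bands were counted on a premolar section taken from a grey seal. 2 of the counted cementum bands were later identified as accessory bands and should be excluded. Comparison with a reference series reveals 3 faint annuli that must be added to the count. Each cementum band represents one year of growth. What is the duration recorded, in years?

Adjusted count: 22 − 2 + 3 = 23 cementum bands.
One cementum band per year makes the duration 23 years.

23 years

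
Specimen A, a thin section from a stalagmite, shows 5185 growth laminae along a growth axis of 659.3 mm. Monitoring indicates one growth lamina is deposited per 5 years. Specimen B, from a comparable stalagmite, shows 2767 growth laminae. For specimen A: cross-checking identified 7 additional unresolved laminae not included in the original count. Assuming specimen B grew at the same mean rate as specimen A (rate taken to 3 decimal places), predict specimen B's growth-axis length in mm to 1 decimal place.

Specimen A: adjusted count: 5185 + 7 = 5192 growth laminae.
Specimen A: 5192 growth laminae at 5 years each span 5192 × 5 = 25960 years.
A: Extension rate ≈ 659.3 / 25960 = 0.025 mm per year.
Specimen B: multiplying by 5 years per growth lamina: 2767 × 5 = 13835 years. For B, 0.025 mm/year × 13835 years = 345.9 mm.

345.9 mm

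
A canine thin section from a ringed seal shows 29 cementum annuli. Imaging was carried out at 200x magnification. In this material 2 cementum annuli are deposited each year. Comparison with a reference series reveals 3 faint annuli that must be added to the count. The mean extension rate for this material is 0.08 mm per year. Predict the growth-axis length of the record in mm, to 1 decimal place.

1.3 mm

True cementum annulus count = 29 + 3 = 32.
With 2 cementum annuli per year, 32 / 2 = 16 years.
Length ≈ 0.08 × 16 = 1.3 mm.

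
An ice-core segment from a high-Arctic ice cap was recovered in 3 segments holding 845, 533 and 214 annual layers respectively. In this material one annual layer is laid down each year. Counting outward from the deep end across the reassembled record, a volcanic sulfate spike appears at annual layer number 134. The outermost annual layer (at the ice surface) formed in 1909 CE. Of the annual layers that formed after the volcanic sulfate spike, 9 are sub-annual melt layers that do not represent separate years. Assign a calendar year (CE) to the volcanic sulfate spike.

460 CE

Total annual layers = 845 + 533 + 214 = 1592.
Between annual layer 134 and the ice surface there are 1592 − 134 = 1458 annual layers.
Removing the 9 false annual layers leaves 1458 − 9 = 1449 true annual layers beyond the volcanic sulfate spike.
Counting back 1449 years from 1909 CE places the volcanic sulfate spike in 1909 − 1449 = 460 CE.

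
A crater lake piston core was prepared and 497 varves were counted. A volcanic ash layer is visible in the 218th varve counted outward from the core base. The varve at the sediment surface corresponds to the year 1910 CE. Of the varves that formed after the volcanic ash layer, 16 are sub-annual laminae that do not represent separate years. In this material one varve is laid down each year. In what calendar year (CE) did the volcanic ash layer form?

1647 CE

Between varve 218 and the sediment surface there are 497 − 218 = 279 varves.
Removing the 16 false varves leaves 279 − 16 = 263 true varves beyond the volcanic ash layer.
The varve at the sediment surface is 1910 CE, so the volcanic ash layer dates to 1910 − 263 = 1647 CE.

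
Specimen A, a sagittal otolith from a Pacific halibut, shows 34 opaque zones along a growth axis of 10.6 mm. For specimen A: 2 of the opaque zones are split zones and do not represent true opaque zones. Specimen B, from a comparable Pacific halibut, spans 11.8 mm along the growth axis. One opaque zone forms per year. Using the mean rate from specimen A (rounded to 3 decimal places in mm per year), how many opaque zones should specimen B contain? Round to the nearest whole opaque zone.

Specimen A: correcting the raw count gives 34 − 2 = 32 true opaque zones.
A: Extension rate ≈ 10.6 / 32 = 0.331 mm/yr.
Specimen B: 11.8 mm / 0.331 mm per year = 35.65 years ≈ 36 opaque zones.

36 opaque zones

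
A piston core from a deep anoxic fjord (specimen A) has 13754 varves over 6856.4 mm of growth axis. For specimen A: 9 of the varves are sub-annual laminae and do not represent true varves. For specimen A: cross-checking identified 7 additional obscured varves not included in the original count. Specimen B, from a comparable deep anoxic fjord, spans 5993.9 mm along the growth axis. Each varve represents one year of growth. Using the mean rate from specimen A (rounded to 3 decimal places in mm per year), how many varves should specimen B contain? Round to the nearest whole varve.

12012 varves

Specimen A: after corrections the count is 13754 − 9 + 7 = 13752 varves.
A: Mean rate = 6856.4 mm / 13752 years ≈ 0.499 mm per year.
B spans 5993.9 / 0.499 = 12011.82 years ≈ 12012 varves.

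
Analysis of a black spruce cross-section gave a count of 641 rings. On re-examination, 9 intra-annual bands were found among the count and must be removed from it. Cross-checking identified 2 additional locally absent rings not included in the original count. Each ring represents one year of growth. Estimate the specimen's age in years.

After corrections the count is 641 − 9 + 2 = 634 rings.
One ring per year makes the duration 634 years.

634 yr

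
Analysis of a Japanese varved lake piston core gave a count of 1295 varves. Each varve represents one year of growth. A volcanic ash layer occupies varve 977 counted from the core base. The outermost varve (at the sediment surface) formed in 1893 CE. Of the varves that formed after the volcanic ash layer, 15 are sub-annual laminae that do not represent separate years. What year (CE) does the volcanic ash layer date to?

1590 CE

The volcanic ash layer sits at varve 977 from the core base, so 1295 − 977 = 318 varves formed after it.
318 − 15 false = 303 true varves after the volcanic ash layer.
1893 − 303 = 1590 CE.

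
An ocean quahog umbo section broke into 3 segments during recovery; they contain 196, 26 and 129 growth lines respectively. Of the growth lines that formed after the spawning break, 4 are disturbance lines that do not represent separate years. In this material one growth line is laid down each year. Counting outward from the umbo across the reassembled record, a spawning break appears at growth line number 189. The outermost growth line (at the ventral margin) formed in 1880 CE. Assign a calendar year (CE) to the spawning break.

Total growth lines = 196 + 26 + 129 = 351.
Between growth line 189 and the ventral margin there are 351 − 189 = 162 growth lines.
162 − 4 false = 158 true growth lines after the spawning break.
Counting back 158 years from 1880 CE places the spawning break in 1880 − 158 = 1722 CE.

1722 CE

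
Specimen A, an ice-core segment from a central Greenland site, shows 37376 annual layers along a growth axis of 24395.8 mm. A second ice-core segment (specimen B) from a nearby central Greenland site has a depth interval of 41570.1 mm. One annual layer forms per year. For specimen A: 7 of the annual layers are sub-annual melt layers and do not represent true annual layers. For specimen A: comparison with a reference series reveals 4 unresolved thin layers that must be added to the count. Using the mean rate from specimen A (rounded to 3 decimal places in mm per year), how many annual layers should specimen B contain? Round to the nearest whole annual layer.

Specimen A: correcting the raw count gives 37376 − 7 + 4 = 37373 true annual layers.
A: 24395.8 mm over 37373 years gives 24395.8 / 37373 ≈ 0.653 mm per year.
B spans 41570.1 / 0.653 = 63660.18 years ≈ 63660 annual layers.

63660 annual layers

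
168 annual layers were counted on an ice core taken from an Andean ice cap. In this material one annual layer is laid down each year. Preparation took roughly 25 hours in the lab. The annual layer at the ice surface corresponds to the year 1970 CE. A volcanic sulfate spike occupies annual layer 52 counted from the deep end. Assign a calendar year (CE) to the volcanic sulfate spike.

1854 CE

Between annual layer 52 and the ice surface there are 168 − 52 = 116 annual layers.
Counting back 116 years from 1970 CE places the volcanic sulfate spike in 1970 − 116 = 1854 CE.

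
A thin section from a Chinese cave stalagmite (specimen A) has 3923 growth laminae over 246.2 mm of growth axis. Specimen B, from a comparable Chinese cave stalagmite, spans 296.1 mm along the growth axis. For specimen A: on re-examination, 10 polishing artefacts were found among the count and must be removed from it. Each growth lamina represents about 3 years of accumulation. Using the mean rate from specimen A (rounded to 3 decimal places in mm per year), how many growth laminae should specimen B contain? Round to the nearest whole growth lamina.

Specimen A: true growth lamina count = 3923 − 10 = 3913.
Specimen A: multiplying by 3 years per growth lamina: 3913 × 3 = 11739 years.
A: 246.2 mm over 11739 years gives 246.2 / 11739 ≈ 0.021 mm per year.
For B, 296.1 / 0.021 = 14100.00 years; at 3 years per growth lamina that is 14100.00 / 3 ≈ 4700 growth laminae.

4700 growth laminae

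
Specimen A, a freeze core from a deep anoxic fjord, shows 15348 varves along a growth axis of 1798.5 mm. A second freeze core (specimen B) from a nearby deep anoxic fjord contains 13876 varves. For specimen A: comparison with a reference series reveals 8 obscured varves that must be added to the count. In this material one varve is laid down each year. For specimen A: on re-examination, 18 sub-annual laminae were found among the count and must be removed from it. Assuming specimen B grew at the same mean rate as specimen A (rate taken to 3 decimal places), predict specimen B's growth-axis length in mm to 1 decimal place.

Specimen A: after corrections the count is 15348 − 18 + 8 = 15338 varves.
A: 1798.5 mm over 15338 years gives 1798.5 / 15338 ≈ 0.117 mm/yr.
B's length ≈ 0.117 × 13876 = 1623.5 mm.

1623.5 mm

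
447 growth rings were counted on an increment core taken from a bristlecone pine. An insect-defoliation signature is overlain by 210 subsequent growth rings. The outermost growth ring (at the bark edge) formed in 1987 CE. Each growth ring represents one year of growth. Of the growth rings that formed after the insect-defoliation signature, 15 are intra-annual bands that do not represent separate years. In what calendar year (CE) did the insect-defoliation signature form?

There are 210 growth rings younger than the insect-defoliation signature.
210 − 15 false = 195 true growth rings after the insect-defoliation signature.
Counting back 195 years from 1987 CE places the insect-defoliation signature in 1987 − 195 = 1792 CE.

1792 CE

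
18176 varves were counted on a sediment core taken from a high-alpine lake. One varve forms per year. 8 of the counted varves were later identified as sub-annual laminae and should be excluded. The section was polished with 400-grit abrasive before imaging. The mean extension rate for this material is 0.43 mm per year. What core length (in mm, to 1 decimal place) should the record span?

7812.2 mm

After corrections the count is 18176 − 8 = 18168 varves.
18168 years at 0.43 mm/year gives 0.43 × 18168 = 7812.2 mm.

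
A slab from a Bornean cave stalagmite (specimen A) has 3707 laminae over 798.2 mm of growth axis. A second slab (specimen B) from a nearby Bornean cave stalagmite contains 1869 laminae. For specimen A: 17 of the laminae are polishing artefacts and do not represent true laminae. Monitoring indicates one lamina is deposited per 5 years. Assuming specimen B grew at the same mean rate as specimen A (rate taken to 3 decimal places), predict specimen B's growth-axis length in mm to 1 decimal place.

401.8 mm

Specimen A: adjusted count: 3707 − 17 = 3690 laminae.
Specimen A: multiplying by 5 years per lamina: 3690 × 5 = 18450 years.
A: Mean rate = 798.2 mm / 18450 years ≈ 0.043 mm/year.
Specimen B: 1869 laminae at 5 years each span 1869 × 5 = 9345 years. B's length ≈ 0.043 × 9345 = 401.8 mm.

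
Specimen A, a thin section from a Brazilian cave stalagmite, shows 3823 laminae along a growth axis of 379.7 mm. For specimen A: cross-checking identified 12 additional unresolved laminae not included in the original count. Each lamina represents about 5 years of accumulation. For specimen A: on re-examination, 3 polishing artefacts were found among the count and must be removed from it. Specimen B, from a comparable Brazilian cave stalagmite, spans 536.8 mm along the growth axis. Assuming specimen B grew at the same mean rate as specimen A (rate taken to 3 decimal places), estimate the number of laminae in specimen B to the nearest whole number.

Specimen A: adjusted count: 3823 − 3 + 12 = 3832 laminae.
Specimen A: at 5 years per lamina, 3832 × 5 = 19160 years.
A: Mean rate = 379.7 mm / 19160 years ≈ 0.020 mm per year.
B spans 536.8 / 0.020 = 26840.00 years; at 5 years per lamina that is 26840.00 / 5 ≈ 5368 laminae.

5368 laminae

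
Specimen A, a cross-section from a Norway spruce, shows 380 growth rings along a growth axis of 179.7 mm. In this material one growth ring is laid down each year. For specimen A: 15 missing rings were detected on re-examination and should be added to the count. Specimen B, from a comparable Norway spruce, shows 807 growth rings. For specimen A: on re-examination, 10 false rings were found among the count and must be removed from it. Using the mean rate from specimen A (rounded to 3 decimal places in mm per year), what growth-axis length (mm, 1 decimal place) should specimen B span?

376.9 mm

Specimen A: after corrections the count is 380 − 10 + 15 = 385 growth rings.
A: 179.7 mm over 385 years gives 179.7 / 385 ≈ 0.467 mm per year.
B's length ≈ 0.467 × 807 = 376.9 mm.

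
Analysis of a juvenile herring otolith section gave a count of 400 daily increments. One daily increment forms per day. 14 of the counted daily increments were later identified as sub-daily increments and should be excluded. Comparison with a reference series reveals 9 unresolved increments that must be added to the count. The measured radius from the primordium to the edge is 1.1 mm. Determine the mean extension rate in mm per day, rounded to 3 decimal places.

After corrections the count is 400 − 14 + 9 = 395 daily increments.
Extension rate ≈ 1.1 / 395 = 0.003 mm per day.

0.003 mm per day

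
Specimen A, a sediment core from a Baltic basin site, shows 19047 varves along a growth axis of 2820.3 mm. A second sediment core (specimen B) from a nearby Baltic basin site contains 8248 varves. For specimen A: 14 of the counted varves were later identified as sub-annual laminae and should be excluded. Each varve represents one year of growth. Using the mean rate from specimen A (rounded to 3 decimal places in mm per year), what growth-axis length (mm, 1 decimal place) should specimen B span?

1220.7 mm

Specimen A: correcting the raw count gives 19047 − 14 = 19033 true varves.
A: Mean rate = 2820.3 mm / 19033 years ≈ 0.148 mm per year.
For B, 0.148 mm/year × 8248 years = 1220.7 mm.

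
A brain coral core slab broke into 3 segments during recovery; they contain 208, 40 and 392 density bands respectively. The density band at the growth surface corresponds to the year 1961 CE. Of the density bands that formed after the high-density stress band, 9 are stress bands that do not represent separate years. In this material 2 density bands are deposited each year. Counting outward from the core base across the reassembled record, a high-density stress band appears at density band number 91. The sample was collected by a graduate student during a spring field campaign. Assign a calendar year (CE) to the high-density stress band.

1691 CE

Total density bands = 208 + 40 + 392 = 640.
Between density band 91 and the growth surface there are 640 − 91 = 549 density bands.
Removing the 9 false density bands leaves 549 − 9 = 540 true density bands beyond the high-density stress band.
540 density bands at 2 per year is 540 / 2 = 270 years.
The density band at the growth surface is 1961 CE, so the high-density stress band dates to 1961 − 270 = 1691 CE.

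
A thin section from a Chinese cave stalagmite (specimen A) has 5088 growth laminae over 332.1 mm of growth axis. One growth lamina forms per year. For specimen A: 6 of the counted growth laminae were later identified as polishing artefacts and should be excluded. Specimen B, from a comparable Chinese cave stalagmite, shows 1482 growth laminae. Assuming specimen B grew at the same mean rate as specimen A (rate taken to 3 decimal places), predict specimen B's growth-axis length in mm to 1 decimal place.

96.3 mm

Specimen A: adjusted count: 5088 − 6 = 5082 growth laminae.
A: Extension rate ≈ 332.1 / 5082 = 0.065 mm per year.
B's length ≈ 0.065 × 1482 = 96.3 mm.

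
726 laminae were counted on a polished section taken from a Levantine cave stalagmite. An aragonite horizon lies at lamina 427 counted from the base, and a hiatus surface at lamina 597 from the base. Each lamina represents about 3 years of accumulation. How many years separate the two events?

597 − 427 = 170 laminae lie between the two events.
At 3 years per lamina, 170 × 3 = 510 years.

510 years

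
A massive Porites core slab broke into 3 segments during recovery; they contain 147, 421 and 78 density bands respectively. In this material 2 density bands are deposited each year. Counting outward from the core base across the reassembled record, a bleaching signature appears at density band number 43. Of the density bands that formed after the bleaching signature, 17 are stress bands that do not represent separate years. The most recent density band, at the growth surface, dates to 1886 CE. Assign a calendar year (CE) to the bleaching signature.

Total density bands = 147 + 421 + 78 = 646.
The bleaching signature sits at density band 43 from the core base, so 646 − 43 = 603 density bands formed after it.
Excluding 17 false density bands: 603 − 17 = 586.
With 2 density bands per year, 586 / 2 = 293 years.
Counting back 293 years from 1886 CE places the bleaching signature in 1886 − 293 = 1593 CE.

1593 CE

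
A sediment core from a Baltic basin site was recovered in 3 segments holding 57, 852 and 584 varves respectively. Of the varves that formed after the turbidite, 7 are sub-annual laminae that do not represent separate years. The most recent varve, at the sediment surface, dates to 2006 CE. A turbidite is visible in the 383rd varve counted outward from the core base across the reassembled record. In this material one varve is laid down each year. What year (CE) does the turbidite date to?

903 CE

Total varves = 57 + 852 + 584 = 1493.
The turbidite sits at varve 383 from the core base, so 1493 − 383 = 1110 varves formed after it.
Excluding 7 false varves: 1110 − 7 = 1103.
Counting back 1103 years from 2006 CE places the turbidite in 2006 − 1103 = 903 CE.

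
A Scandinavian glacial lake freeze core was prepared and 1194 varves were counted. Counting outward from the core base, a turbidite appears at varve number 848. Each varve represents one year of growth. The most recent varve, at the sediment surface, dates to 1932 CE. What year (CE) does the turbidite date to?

1586 CE

The turbidite sits at varve 848 from the core base, so 1194 − 848 = 346 varves formed after it.
The varve at the sediment surface is 1932 CE, so the turbidite dates to 1932 − 346 = 1586 CE.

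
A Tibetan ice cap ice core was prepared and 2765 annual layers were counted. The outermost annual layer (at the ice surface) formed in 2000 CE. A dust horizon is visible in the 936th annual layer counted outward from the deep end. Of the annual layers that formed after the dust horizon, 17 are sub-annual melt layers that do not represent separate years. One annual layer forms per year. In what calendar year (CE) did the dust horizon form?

188 CE

2765 − 936 = 1829 annual layers lie beyond the dust horizon toward the ice surface.
Excluding 17 false annual layers: 1829 − 17 = 1812.
2000 − 1812 = 188 CE.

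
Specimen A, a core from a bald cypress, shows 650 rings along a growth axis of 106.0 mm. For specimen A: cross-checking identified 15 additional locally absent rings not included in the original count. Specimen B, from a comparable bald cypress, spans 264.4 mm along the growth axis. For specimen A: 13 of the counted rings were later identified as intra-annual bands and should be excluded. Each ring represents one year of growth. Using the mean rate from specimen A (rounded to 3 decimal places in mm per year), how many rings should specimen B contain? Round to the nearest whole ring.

1622 rings

Specimen A: correcting the raw count gives 650 − 13 + 15 = 652 true rings.
A: 106.0 mm over 652 years gives 106.0 / 652 ≈ 0.163 mm/year.
Specimen B: 264.4 mm / 0.163 mm per year = 1622.09 years ≈ 1622 rings.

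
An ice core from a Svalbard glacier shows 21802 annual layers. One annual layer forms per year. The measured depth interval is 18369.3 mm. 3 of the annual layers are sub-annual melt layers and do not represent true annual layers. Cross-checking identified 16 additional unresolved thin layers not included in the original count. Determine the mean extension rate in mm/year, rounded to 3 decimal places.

0.842 mm/year

True annual layer count = 21802 − 3 + 16 = 21815.
18369.3 mm over 21815 years gives 18369.3 / 21815 ≈ 0.842 mm/year.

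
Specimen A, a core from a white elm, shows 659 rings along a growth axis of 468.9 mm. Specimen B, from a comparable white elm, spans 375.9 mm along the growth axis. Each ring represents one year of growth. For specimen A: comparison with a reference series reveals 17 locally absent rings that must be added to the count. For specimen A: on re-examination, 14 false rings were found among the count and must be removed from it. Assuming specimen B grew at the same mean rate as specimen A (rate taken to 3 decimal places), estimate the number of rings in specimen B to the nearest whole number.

Specimen A: after corrections the count is 659 − 14 + 17 = 662 rings.
A: 468.9 mm over 662 years gives 468.9 / 662 ≈ 0.708 mm/year.
Specimen B: 375.9 mm / 0.708 mm per year = 530.93 years ≈ 531 rings.

531 rings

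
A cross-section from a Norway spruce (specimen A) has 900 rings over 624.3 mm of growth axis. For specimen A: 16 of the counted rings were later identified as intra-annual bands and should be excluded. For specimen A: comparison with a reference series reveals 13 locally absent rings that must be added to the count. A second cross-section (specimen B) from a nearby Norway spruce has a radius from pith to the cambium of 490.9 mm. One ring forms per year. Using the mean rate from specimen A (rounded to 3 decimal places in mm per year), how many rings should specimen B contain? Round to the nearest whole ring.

Specimen A: correcting the raw count gives 900 − 16 + 13 = 897 true rings.
A: Mean rate = 624.3 mm / 897 years ≈ 0.696 mm/year.
Specimen B: 490.9 mm / 0.696 mm per year = 705.32 years ≈ 705 rings.

705 rings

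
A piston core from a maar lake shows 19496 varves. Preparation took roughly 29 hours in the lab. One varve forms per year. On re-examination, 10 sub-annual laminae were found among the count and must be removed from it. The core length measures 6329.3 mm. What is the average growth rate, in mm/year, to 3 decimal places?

After corrections the count is 19496 − 10 = 19486 varves.
Extension rate ≈ 6329.3 / 19486 = 0.325 mm/year.

0.325 mm/year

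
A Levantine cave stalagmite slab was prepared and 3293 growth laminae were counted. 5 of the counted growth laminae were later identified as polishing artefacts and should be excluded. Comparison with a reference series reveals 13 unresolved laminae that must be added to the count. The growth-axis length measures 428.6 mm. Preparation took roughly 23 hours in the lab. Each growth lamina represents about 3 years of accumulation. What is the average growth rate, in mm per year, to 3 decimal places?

0.043 mm per year

True growth lamina count = 3293 − 5 + 13 = 3301.
At 3 years per growth lamina, 3301 × 3 = 9903 years.
Mean rate = 428.6 mm / 9903 years ≈ 0.043 mm per year.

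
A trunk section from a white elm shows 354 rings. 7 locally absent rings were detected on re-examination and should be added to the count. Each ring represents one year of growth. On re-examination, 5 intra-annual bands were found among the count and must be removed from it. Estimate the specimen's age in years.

Adjusted count: 354 − 5 + 7 = 356 rings.
With a one-to-one ring periodicity this is 356 years.

356 years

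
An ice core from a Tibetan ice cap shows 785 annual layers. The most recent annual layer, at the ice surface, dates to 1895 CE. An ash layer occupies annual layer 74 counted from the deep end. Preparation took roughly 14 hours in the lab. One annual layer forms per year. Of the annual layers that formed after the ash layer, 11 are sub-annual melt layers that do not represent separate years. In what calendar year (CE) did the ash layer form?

785 − 74 = 711 annual layers lie beyond the ash layer toward the ice surface.
Removing the 11 false annual layers leaves 711 − 11 = 700 true annual layers beyond the ash layer.
1895 − 700 = 1195 CE.

1195 CE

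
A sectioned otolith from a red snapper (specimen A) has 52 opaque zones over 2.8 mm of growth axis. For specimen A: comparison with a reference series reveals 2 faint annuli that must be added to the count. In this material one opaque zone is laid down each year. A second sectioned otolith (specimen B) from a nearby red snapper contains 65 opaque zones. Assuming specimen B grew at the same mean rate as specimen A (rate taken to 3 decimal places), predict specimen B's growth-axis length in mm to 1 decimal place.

3.4 mm

Specimen A: adjusted count: 52 + 2 = 54 opaque zones.
A: Extension rate ≈ 2.8 / 54 = 0.052 mm per year.
B's length ≈ 0.052 × 65 = 3.4 mm.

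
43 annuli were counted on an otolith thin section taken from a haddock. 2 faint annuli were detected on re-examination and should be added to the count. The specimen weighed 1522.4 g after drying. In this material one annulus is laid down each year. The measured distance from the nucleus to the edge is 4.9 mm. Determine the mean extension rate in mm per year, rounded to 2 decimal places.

0.11 mm per year

Correcting the raw count gives 43 + 2 = 45 true annuli.
Mean rate = 4.9 mm / 45 years ≈ 0.11 mm per year.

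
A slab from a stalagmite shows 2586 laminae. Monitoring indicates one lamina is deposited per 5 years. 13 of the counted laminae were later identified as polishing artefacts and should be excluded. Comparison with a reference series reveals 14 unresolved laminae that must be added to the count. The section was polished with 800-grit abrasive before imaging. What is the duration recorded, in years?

12935 yr

True lamina count = 2586 − 13 + 14 = 2587.
At 5 years per lamina, 2587 × 5 = 12935 years.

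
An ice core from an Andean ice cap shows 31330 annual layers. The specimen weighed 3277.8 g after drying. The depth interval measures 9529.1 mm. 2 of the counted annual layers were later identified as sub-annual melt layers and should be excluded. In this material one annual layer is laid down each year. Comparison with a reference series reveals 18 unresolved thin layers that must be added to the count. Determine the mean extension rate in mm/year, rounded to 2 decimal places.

0.30 mm/year

Adjusted count: 31330 − 2 + 18 = 31346 annual layers.
9529.1 mm over 31346 years gives 9529.1 / 31346 ≈ 0.30 mm/year.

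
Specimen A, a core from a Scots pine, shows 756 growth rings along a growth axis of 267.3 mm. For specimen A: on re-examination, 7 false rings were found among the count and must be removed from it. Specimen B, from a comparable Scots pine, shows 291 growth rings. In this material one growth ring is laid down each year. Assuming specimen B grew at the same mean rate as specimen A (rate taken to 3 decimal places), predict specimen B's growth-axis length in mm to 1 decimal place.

Specimen A: after corrections the count is 756 − 7 = 749 growth rings.
A: Extension rate ≈ 267.3 / 749 = 0.357 mm/yr.
B's length ≈ 0.357 × 291 = 103.9 mm.

103.9 mm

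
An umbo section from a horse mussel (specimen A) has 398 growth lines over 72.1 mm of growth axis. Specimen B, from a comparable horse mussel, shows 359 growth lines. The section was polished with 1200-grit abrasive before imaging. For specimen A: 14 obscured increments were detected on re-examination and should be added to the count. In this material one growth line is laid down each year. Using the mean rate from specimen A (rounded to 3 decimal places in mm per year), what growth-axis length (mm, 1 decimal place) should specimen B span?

Specimen A: true growth line count = 398 + 14 = 412.
A: Mean rate = 72.1 mm / 412 years ≈ 0.175 mm/year.
Length of B = 0.175 × 359 = 62.8 mm.

62.8 mm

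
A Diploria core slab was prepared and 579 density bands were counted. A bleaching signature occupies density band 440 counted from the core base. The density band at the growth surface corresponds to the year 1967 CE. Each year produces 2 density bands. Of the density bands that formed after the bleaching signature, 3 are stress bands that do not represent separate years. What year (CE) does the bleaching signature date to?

1899 CE

The bleaching signature sits at density band 440 from the core base, so 579 − 440 = 139 density bands formed after it.
Removing the 3 false density bands leaves 139 − 3 = 136 true density bands beyond the bleaching signature.
Dividing by 2 density bands per year: 136 / 2 = 68 years.
1967 − 68 = 1899 CE.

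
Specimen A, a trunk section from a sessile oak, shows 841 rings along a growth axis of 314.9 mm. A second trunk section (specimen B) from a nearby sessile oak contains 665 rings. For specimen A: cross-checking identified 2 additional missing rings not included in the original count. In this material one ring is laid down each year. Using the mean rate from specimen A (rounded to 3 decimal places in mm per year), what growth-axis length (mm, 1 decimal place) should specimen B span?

Specimen A: adjusted count: 841 + 2 = 843 rings.
A: Extension rate ≈ 314.9 / 843 = 0.374 mm/year.
B's length ≈ 0.374 × 665 = 248.7 mm.

248.7 mm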